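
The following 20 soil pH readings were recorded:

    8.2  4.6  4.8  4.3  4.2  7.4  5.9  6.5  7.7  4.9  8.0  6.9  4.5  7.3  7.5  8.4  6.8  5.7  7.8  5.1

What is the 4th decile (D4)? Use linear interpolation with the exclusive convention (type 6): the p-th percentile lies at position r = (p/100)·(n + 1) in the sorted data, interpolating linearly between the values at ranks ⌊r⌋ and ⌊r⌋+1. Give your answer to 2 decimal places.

5.78

Sorted: 4.2, 4.3, 4.5, 4.6, 4.8, 4.9, 5.1, 5.7, 5.9, 6.5, 6.8, 6.9, 7.3, 7.4, 7.5, 7.7, 7.8, 8.0, 8.2, 8.4.
n = 20.
r = (40/100)·(20 + 1) = 8.4.
Rank 8 is 5.7 and rank 9 is 5.9.
Interpolate: 5.7 + 0.4·(5.9 − 5.7) = 5.7 + 0.4·0.2 = 5.78.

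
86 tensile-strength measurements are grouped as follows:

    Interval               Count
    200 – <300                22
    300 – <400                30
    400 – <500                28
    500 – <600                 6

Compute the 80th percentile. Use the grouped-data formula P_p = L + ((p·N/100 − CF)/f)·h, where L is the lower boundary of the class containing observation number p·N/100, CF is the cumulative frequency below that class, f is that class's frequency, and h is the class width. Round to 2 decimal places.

460.00

N = 86; target position k = 80/100 · 86 = 68.8.
Cumulative frequencies: 22, 52, 80, 86.
Observation 68.8 falls in the class 400 – <500.
L = 400, CF = 52, f = 28, h = 100.
P80 = 400 + ((68.8 − 52)/28)·100 = 400 + 60 = 460.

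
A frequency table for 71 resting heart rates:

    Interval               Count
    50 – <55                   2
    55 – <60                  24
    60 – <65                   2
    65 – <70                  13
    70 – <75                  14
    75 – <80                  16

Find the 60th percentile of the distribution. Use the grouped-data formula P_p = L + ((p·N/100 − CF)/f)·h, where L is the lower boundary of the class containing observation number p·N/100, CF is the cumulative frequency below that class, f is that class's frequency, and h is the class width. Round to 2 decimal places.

70.57

N = 71; target position k = 60/100 · 71 = 42.6.
Cumulative frequencies: 2, 26, 28, 41, 55, 71.
Observation 42.6 falls in the class 70 – <75.
L = 70, CF = 41, f = 14, h = 5.
P60 = 70 + ((42.6 − 41)/14)·5 = 70 + 0.571429 = 70.5714.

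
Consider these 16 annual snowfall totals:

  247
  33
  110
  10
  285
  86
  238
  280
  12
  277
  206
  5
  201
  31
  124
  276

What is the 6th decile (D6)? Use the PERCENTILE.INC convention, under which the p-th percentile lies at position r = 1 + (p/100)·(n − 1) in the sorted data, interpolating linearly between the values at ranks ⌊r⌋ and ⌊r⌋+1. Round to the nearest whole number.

206

Sorted: 5, 10, 12, 31, 33, 86, 110, 124, 201, 206, 238, 247, 276, 277, 280, 285.
n = 16.
r = 1 + (60/100)·(16 − 1) = 1 + 9 = 10.
r is an integer, so P60 is the value at rank 10: 206.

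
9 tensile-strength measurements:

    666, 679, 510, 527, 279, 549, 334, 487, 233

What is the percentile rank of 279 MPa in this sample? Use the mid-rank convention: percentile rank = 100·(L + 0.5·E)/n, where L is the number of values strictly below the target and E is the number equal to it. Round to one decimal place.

16.7

Sorted: 233, 279, 334, 487, 510, 527, 549, 666, 679.
Count below 279: L = 1; count equal: E = 1; n = 9.
Percentile rank = 100·(1 + 0.5·1)/9 = 100·1.5/9 = 16.67.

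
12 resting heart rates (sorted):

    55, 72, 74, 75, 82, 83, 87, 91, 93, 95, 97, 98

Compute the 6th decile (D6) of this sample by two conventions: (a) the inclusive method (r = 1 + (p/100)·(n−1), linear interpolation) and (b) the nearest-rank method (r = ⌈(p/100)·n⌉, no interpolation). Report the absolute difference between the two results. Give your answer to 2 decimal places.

n = 12.
(a) r = 7.6; between ranks 7 (87) and 8 (91): 89.4.
(b) the nearest-rank method: rank 8 → 91.
|89.4 − 91| = 1.6.

1.60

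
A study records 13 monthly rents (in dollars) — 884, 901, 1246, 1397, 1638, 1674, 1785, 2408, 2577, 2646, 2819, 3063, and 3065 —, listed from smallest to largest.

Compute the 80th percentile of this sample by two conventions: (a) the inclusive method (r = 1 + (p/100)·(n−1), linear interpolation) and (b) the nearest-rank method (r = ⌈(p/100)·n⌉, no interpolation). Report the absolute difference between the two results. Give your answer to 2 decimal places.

69.20

n = 13.
(a) r = 10.6; between ranks 10 (2646) and 11 (2819): 2749.8.
(b) the nearest-rank method: rank 11 → 2819.
|2749.8 − 2819| = 69.2.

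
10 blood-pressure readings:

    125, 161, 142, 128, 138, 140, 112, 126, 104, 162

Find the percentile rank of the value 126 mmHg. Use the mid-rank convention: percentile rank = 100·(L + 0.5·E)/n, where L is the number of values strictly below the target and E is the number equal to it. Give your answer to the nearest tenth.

35.0

Sorted: 104, 112, 125, 126, 128, 138, 140, 142, 161, 162.
Count below 126: L = 3; count equal: E = 1; n = 10.
Percentile rank = 100·(3 + 0.5·1)/10 = 100·3.5/10 = 35.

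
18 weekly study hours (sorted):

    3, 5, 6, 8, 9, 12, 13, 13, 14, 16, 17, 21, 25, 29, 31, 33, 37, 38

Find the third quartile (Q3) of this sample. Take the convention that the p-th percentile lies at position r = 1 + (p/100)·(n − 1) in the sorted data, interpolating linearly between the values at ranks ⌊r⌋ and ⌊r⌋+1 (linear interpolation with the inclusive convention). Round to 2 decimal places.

n = 18.
r = 1 + (75/100)·(18 − 1) = 1 + 12.75 = 13.75.
Rank 13 is 25 and rank 14 is 29.
Interpolate: 25 + 0.75·(29 − 25) = 25 + 0.75·4 = 28.

28.00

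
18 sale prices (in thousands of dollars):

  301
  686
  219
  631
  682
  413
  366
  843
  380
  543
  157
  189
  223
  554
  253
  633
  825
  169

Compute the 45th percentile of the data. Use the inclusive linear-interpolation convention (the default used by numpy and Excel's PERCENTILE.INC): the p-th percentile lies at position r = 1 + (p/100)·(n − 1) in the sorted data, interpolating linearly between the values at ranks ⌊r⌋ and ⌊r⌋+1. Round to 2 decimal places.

Sorted: 157, 169, 189, 219, 223, 253, 301, 366, 380, 413, 543, 554, 631, 633, 682, 686, 825, 843.
n = 18.
r = 1 + (45/100)·(18 − 1) = 1 + 7.65 = 8.65.
Rank 8 is 366 and rank 9 is 380.
Interpolate: 366 + 0.65·(380 − 366) = 366 + 0.65·14 = 375.1.

375.10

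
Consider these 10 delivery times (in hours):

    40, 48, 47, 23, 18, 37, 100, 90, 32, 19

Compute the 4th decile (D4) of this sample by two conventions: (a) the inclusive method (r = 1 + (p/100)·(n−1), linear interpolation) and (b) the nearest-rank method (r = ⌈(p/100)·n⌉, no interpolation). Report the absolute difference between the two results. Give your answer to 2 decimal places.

3.00

Sorted: 18, 19, 23, 32, 37, 40, 47, 48, 90, 100.
n = 10.
(a) r = 4.6; between ranks 4 (32) and 5 (37): 35.
(b) the nearest-rank method: rank 4 → 32.
|35 − 32| = 3.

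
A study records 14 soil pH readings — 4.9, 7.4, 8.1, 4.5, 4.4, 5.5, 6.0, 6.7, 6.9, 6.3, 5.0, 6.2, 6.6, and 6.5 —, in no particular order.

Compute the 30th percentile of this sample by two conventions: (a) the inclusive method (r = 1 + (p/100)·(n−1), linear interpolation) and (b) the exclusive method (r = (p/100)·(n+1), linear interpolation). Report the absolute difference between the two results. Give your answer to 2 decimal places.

Sorted: 4.4, 4.5, 4.9, 5.0, 5.5, 6.0, 6.2, 6.3, 6.5, 6.6, 6.7, 6.9, 7.4, 8.1.
n = 14.
(a) r = 4.9; between ranks 4 (5.0) and 5 (5.5): 5.45.
(b) r = 4.5; between ranks 4 (5.0) and 5 (5.5): 5.25.
|5.45 − 5.25| = 0.2.

0.20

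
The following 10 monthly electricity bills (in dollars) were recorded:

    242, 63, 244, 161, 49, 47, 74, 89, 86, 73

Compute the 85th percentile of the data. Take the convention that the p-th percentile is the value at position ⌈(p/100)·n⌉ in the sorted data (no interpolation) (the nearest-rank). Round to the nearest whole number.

Sorted: 47, 49, 63, 73, 74, 86, 89, 161, 242, 244.
n = 10.
Position = ⌈85/100 · 10⌉ = ⌈8.5⌉ = 9.
The value at rank 9 is 242.

242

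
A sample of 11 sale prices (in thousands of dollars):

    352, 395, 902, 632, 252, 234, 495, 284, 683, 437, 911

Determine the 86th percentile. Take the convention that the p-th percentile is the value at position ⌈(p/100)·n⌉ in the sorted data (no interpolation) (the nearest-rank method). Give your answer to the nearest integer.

902

Sorted: 234, 252, 284, 352, 395, 437, 495, 632, 683, 902, 911.
n = 11.
Position = ⌈86/100 · 11⌉ = ⌈9.46⌉ = 10.
The value at rank 10 is 902.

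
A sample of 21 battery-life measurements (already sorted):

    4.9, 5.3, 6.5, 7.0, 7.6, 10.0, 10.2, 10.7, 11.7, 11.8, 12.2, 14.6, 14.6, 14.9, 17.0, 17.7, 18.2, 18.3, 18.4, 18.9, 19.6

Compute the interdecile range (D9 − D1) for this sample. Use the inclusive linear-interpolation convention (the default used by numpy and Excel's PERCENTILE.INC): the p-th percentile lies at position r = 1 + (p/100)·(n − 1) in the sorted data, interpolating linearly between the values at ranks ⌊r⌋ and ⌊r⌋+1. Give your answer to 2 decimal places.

11.90

n = 21.
P10: r = 3 (integer) → 6.5.
P90: r = 19 (integer) → 18.4.
Difference: 18.4 − 6.5 = 11.9.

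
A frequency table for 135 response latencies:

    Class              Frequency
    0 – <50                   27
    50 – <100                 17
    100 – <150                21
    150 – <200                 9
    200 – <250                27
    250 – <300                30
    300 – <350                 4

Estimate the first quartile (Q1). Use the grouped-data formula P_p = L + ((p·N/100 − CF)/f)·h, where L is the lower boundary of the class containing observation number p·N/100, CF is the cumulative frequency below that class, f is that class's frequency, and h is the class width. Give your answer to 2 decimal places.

N = 135; target position k = 25/100 · 135 = 33.75.
Cumulative frequencies: 27, 44, 65, 74, 101, 131, 135.
Observation 33.75 falls in the class 50 – <100.
L = 50, CF = 27, f = 17, h = 50.
P25 = 50 + ((33.75 − 27)/17)·50 = 50 + 19.8529 = 69.8529.

69.85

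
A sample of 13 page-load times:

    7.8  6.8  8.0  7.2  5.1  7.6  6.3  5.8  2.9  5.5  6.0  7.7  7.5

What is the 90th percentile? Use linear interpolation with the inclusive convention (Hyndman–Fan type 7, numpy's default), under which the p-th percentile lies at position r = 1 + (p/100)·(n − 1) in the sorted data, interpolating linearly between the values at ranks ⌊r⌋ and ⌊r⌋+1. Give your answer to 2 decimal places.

Sorted: 2.9, 5.1, 5.5, 5.8, 6.0, 6.3, 6.8, 7.2, 7.5, 7.6, 7.7, 7.8, 8.0.
n = 13.
r = 1 + (90/100)·(13 − 1) = 1 + 10.8 = 11.8.
Rank 11 is 7.7 and rank 12 is 7.8.
Interpolate: 7.7 + 0.8·(7.8 − 7.7) = 7.7 + 0.8·0.1 = 7.78.

7.78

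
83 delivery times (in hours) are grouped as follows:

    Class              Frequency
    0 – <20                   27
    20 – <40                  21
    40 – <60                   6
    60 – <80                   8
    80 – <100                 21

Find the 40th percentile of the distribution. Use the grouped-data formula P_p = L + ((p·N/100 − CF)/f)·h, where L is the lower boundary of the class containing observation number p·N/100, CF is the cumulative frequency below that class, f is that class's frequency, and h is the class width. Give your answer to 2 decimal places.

25.90

N = 83; target position k = 40/100 · 83 = 33.2.
Cumulative frequencies: 27, 48, 54, 62, 83.
Observation 33.2 falls in the class 20 – <40.
L = 20, CF = 27, f = 21, h = 20.
P40 = 20 + ((33.2 − 27)/21)·20 = 20 + 5.90476 = 25.9048.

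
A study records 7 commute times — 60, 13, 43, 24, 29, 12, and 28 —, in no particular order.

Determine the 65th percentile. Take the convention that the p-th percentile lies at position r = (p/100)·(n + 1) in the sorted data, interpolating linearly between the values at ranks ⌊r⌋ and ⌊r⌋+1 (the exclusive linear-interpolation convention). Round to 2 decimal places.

31.80

Sorted: 12, 13, 24, 28, 29, 43, 60.
n = 7.
r = (65/100)·(7 + 1) = 5.2.
Rank 5 is 29 and rank 6 is 43.
Interpolate: 29 + 0.2·(43 − 29) = 29 + 0.2·14 = 31.8.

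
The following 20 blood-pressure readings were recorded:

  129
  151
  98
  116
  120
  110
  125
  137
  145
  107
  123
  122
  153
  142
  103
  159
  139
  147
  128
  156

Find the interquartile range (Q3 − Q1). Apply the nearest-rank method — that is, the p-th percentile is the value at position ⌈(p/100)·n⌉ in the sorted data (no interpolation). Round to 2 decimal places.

Sorted: 98, 103, 107, 110, 116, 120, 122, 123, 125, 128, 129, 137, 139, 142, 145, 147, 151, 153, 156, 159.
n = 20.
P25: rank ⌈25/100·20⌉ = 5 → 116.
P75: rank ⌈75/100·20⌉ = 15 → 145.
Difference: 145 − 116 = 29.

29.00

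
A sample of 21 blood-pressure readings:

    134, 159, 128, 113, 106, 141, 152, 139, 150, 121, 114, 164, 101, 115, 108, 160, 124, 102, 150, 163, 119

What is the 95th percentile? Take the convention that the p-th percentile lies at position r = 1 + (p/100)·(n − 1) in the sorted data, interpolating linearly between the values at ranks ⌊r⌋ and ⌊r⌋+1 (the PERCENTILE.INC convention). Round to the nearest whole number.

Sorted: 101, 102, 106, 108, 113, 114, 115, 119, 121, 124, 128, 134, 139, 141, 150, 150, 152, 159, 160, 163, 164.
n = 21.
r = 1 + (95/100)·(21 − 1) = 1 + 19 = 20.
r is an integer, so P95 is the value at rank 20: 163.

163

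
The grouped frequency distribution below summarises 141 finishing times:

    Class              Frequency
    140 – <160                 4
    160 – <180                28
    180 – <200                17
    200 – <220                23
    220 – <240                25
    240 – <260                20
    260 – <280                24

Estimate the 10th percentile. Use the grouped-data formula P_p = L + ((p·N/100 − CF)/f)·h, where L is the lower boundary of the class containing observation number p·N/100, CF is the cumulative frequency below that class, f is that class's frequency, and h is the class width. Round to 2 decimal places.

167.21

N = 141; target position k = 10/100 · 141 = 14.1.
Cumulative frequencies: 4, 32, 49, 72, 97, 117, 141.
Observation 14.1 falls in the class 160 – <180.
L = 160, CF = 4, f = 28, h = 20.
P10 = 160 + ((14.1 − 4)/28)·20 = 160 + 7.21429 = 167.214.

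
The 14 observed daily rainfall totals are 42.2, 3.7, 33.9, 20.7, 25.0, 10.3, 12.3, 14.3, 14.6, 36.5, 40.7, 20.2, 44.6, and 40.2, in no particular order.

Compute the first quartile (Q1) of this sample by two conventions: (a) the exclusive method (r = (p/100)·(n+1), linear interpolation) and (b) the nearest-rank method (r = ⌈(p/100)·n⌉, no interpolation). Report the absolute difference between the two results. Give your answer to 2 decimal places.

Sorted: 3.7, 10.3, 12.3, 14.3, 14.6, 20.2, 20.7, 25.0, 33.9, 36.5, 40.2, 40.7, 42.2, 44.6.
n = 14.
(a) r = 3.75; between ranks 3 (12.3) and 4 (14.3): 13.8.
(b) the nearest-rank method: rank 4 → 14.3.
|13.8 − 14.3| = 0.5.

0.50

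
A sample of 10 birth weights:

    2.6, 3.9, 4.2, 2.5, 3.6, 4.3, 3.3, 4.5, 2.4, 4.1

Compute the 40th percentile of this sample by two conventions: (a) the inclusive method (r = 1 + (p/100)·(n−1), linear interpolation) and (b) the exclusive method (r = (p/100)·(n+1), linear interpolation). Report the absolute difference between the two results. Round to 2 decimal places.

0.06

Sorted: 2.4, 2.5, 2.6, 3.3, 3.6, 3.9, 4.1, 4.2, 4.3, 4.5.
n = 10.
(a) r = 4.6; between ranks 4 (3.3) and 5 (3.6): 3.48.
(b) r = 4.4; between ranks 4 (3.3) and 5 (3.6): 3.42.
|3.48 − 3.42| = 0.06.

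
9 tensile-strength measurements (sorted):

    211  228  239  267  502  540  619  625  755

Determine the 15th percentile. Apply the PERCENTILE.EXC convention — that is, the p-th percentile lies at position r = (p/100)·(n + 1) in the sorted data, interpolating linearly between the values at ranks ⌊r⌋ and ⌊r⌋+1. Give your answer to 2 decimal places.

219.50

n = 9.
r = (15/100)·(9 + 1) = 1.5.
Rank 1 is 211 and rank 2 is 228.
Interpolate: 211 + 0.5·(228 − 211) = 211 + 0.5·17 = 219.5.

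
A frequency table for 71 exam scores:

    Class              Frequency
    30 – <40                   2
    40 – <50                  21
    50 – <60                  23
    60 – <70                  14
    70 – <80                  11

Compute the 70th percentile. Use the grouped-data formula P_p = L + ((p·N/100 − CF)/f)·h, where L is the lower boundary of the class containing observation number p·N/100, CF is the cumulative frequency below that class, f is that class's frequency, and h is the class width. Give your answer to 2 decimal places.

N = 71; target position k = 70/100 · 71 = 49.7.
Cumulative frequencies: 2, 23, 46, 60, 71.
Observation 49.7 falls in the class 60 – <70.
L = 60, CF = 46, f = 14, h = 10.
P70 = 60 + ((49.7 − 46)/14)·10 = 60 + 2.64286 = 62.6429.

62.64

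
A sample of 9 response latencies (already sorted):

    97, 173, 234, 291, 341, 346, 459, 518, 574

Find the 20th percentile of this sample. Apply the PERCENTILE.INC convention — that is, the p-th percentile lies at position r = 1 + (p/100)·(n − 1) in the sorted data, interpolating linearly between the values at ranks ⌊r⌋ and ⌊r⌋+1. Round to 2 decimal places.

n = 9.
r = 1 + (20/100)·(9 − 1) = 1 + 1.6 = 2.6.
Rank 2 is 173 and rank 3 is 234.
Interpolate: 173 + 0.6·(234 − 173) = 173 + 0.6·61 = 209.6.

209.60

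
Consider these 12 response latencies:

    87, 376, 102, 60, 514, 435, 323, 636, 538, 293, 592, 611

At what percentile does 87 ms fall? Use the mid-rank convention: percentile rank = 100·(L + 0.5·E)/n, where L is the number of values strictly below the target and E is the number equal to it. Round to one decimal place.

Sorted: 60, 87, 102, 293, 323, 376, 435, 514, 538, 592, 611, 636.
Count below 87: L = 1; count equal: E = 1; n = 12.
Percentile rank = 100·(1 + 0.5·1)/12 = 100·1.5/12 = 12.5.

12.5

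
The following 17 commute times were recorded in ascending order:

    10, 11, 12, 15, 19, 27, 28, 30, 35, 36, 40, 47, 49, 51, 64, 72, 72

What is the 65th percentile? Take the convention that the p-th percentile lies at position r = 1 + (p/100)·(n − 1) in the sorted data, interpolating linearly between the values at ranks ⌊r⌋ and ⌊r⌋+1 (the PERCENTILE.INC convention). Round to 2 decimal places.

42.80

n = 17.
r = 1 + (65/100)·(17 − 1) = 1 + 10.4 = 11.4.
Rank 11 is 40 and rank 12 is 47.
Interpolate: 40 + 0.4·(47 − 40) = 40 + 0.4·7 = 42.8.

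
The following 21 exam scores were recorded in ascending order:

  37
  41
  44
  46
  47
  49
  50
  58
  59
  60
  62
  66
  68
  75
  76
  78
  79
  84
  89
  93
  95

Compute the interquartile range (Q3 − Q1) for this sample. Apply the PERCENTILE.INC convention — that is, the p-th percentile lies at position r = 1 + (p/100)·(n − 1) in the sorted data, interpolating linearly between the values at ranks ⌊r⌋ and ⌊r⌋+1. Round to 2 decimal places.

n = 21.
P25: r = 6 (integer) → 49.
P75: r = 16 (integer) → 78.
Difference: 78 − 49 = 29.

29.00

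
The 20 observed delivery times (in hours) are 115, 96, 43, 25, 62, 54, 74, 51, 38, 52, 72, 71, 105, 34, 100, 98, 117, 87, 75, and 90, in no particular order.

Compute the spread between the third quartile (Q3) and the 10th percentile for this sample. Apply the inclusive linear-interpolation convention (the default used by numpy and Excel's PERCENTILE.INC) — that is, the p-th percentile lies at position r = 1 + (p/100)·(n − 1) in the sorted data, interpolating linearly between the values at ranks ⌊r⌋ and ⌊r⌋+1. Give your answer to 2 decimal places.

Sorted: 25, 34, 38, 43, 51, 52, 54, 62, 71, 72, 74, 75, 87, 90, 96, 98, 100, 105, 115, 117.
n = 20.
P10: r = 2.9; ranks 2–3 are 34, 38; interpolating gives 37.6.
P75: r = 15.25; ranks 15–16 are 96, 98; interpolating gives 96.5.
Difference: 96.5 − 37.6 = 58.9.

58.90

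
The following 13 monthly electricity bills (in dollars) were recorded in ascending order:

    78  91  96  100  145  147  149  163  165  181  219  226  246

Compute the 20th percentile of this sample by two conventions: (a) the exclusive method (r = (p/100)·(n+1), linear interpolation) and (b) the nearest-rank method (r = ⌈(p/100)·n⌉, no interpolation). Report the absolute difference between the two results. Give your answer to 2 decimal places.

n = 13.
(a) r = 2.8; between ranks 2 (91) and 3 (96): 95.
(b) the nearest-rank method: rank 3 → 96.
|95 − 96| = 1.

1.00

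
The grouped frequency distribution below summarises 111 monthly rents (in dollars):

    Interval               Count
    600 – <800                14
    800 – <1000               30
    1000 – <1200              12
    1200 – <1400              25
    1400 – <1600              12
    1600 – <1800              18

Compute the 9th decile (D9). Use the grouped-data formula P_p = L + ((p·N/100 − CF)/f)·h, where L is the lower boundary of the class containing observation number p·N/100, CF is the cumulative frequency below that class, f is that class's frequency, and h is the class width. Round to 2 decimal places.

N = 111; target position k = 90/100 · 111 = 99.9.
Cumulative frequencies: 14, 44, 56, 81, 93, 111.
Observation 99.9 falls in the class 1600 – <1800.
L = 1600, CF = 93, f = 18, h = 200.
P90 = 1600 + ((99.9 − 93)/18)·200 = 1600 + 76.6667 = 1676.67.

1676.67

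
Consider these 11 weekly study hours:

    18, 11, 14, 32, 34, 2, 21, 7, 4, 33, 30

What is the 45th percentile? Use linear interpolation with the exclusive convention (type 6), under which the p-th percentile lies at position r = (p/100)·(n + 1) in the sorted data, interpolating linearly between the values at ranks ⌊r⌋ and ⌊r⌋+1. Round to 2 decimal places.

Sorted: 2, 4, 7, 11, 14, 18, 21, 30, 32, 33, 34.
n = 11.
r = (45/100)·(11 + 1) = 5.4.
Rank 5 is 14 and rank 6 is 18.
Interpolate: 14 + 0.4·(18 − 14) = 14 + 0.4·4 = 15.6.

15.60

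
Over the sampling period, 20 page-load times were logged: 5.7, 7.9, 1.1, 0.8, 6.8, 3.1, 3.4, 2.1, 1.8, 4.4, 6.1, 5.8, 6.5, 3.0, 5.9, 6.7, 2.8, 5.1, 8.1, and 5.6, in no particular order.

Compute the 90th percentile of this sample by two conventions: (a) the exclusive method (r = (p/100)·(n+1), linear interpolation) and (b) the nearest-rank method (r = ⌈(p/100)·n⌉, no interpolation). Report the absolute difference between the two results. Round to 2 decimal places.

0.99

Sorted: 0.8, 1.1, 1.8, 2.1, 2.8, 3.0, 3.1, 3.4, 4.4, 5.1, 5.6, 5.7, 5.8, 5.9, 6.1, 6.5, 6.7, 6.8, 7.9, 8.1.
n = 20.
(a) r = 18.9; between ranks 18 (6.8) and 19 (7.9): 7.79.
(b) the nearest-rank method: rank 18 → 6.8.
|7.79 − 6.8| = 0.99.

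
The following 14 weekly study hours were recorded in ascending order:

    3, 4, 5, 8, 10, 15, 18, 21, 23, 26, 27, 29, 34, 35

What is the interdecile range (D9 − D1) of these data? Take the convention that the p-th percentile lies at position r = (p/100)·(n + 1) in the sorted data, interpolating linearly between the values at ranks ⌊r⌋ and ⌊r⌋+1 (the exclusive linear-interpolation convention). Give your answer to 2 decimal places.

n = 14.
P10: r = 1.5; ranks 1–2 are 3, 4; interpolating gives 3.5.
P90: r = 13.5; ranks 13–14 are 34, 35; interpolating gives 34.5.
Difference: 34.5 − 3.5 = 31.

31.00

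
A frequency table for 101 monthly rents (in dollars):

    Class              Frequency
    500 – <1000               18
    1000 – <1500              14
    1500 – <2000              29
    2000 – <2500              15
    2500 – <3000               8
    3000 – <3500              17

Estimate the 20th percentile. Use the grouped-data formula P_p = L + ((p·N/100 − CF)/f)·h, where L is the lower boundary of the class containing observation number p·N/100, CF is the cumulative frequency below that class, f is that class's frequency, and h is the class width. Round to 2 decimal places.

1078.57

N = 101; target position k = 20/100 · 101 = 20.2.
Cumulative frequencies: 18, 32, 61, 76, 84, 101.
Observation 20.2 falls in the class 1000 – <1500.
L = 1000, CF = 18, f = 14, h = 500.
P20 = 1000 + ((20.2 − 18)/14)·500 = 1000 + 78.5714 = 1078.57.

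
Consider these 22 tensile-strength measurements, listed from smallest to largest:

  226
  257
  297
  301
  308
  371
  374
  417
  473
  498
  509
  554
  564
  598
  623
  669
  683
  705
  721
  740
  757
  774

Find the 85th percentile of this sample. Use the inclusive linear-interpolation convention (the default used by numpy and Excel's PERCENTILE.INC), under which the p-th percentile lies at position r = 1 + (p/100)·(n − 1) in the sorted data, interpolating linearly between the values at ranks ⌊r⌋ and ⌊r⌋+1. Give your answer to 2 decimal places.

n = 22.
r = 1 + (85/100)·(22 − 1) = 1 + 17.85 = 18.85.
Rank 18 is 705 and rank 19 is 721.
Interpolate: 705 + 0.85·(721 − 705) = 705 + 0.85·16 = 718.6.

718.60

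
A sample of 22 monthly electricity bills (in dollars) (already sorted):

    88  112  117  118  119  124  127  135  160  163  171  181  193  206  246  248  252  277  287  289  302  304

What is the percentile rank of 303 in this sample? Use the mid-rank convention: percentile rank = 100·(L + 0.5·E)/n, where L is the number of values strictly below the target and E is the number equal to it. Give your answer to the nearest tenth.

95.5

Count below 303: L = 21; count equal: E = 0; n = 22.
Percentile rank = 100·(21 + 0.5·0)/22 = 100·21/22 = 95.45.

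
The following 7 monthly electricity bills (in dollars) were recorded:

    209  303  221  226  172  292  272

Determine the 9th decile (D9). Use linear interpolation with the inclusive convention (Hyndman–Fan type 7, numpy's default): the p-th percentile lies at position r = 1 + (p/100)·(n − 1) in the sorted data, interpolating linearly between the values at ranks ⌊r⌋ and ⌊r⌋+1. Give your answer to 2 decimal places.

296.40

Sorted: 172, 209, 221, 226, 272, 292, 303.
n = 7.
r = 1 + (90/100)·(7 − 1) = 1 + 5.4 = 6.4.
Rank 6 is 292 and rank 7 is 303.
Interpolate: 292 + 0.4·(303 − 292) = 292 + 0.4·11 = 296.4.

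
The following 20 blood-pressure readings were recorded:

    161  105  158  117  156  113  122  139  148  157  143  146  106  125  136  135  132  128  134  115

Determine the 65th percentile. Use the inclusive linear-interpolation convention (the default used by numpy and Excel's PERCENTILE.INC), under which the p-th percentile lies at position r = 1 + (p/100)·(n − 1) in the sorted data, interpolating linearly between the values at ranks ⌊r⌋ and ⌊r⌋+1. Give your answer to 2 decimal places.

140.40

Sorted: 105, 106, 113, 115, 117, 122, 125, 128, 132, 134, 135, 136, 139, 143, 146, 148, 156, 157, 158, 161.
n = 20.
r = 1 + (65/100)·(20 − 1) = 1 + 12.35 = 13.35.
Rank 13 is 139 and rank 14 is 143.
Interpolate: 139 + 0.35·(143 − 139) = 139 + 0.35·4 = 140.4.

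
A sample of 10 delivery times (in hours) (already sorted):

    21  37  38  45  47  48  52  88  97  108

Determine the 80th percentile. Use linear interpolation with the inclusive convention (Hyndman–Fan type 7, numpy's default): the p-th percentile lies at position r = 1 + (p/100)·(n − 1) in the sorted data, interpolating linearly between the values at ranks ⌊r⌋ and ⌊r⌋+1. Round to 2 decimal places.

n = 10.
r = 1 + (80/100)·(10 − 1) = 1 + 7.2 = 8.2.
Rank 8 is 88 and rank 9 is 97.
Interpolate: 88 + 0.2·(97 − 88) = 88 + 0.2·9 = 89.8.

89.80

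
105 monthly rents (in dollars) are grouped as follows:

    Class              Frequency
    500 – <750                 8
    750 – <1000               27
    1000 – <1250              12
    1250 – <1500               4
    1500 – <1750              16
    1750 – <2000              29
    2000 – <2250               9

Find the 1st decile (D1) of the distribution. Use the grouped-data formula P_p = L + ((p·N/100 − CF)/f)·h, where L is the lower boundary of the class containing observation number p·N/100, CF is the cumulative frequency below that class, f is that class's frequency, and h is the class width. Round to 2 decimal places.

773.15

N = 105; target position k = 10/100 · 105 = 10.5.
Cumulative frequencies: 8, 35, 47, 51, 67, 96, 105.
Observation 10.5 falls in the class 750 – <1000.
L = 750, CF = 8, f = 27, h = 250.
P10 = 750 + ((10.5 − 8)/27)·250 = 750 + 23.1481 = 773.148.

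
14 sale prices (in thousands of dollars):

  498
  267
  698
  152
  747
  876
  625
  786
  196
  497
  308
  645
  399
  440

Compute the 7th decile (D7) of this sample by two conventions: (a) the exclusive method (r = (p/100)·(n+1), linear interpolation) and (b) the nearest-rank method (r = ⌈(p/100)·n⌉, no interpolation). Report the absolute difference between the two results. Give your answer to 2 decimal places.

Sorted: 152, 196, 267, 308, 399, 440, 497, 498, 625, 645, 698, 747, 786, 876.
n = 14.
(a) r = 10.5; between ranks 10 (645) and 11 (698): 671.5.
(b) the nearest-rank method: rank 10 → 645.
|671.5 − 645| = 26.5.

26.50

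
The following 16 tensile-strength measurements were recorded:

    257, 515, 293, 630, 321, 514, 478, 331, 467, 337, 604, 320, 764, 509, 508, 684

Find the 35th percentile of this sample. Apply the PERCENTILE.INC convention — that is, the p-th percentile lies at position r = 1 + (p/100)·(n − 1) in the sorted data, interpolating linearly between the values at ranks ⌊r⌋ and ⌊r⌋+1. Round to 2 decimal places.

369.50

Sorted: 257, 293, 320, 321, 331, 337, 467, 478, 508, 509, 514, 515, 604, 630, 684, 764.
n = 16.
r = 1 + (35/100)·(16 − 1) = 1 + 5.25 = 6.25.
Rank 6 is 337 and rank 7 is 467.
Interpolate: 337 + 0.25·(467 − 337) = 337 + 0.25·130 = 369.5.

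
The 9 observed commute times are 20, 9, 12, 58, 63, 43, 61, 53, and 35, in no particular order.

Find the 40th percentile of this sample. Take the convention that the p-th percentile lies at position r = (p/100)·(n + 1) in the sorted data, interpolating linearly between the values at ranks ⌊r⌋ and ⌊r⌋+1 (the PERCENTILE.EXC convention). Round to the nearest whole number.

35

Sorted: 9, 12, 20, 35, 43, 53, 58, 61, 63.
n = 9.
r = (40/100)·(9 + 1) = 4.
r is an integer, so P40 is the value at rank 4: 35.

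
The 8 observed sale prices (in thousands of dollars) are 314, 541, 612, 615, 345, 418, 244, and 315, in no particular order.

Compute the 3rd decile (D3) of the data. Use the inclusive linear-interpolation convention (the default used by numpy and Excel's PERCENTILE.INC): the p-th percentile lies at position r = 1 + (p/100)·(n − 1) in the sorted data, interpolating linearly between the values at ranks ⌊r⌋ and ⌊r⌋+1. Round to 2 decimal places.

318.00

Sorted: 244, 314, 315, 345, 418, 541, 612, 615.
n = 8.
r = 1 + (30/100)·(8 − 1) = 1 + 2.1 = 3.1.
Rank 3 is 315 and rank 4 is 345.
Interpolate: 315 + 0.1·(345 − 315) = 315 + 0.1·30 = 318.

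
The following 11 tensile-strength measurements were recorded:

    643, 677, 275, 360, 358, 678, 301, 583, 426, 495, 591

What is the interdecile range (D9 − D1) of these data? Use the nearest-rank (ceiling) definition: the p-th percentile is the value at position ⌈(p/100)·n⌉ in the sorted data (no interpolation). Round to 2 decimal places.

376.00

Sorted: 275, 301, 358, 360, 426, 495, 583, 591, 643, 677, 678.
n = 11.
P10: rank ⌈10/100·11⌉ = 2 → 301.
P90: rank ⌈90/100·11⌉ = 10 → 677.
Difference: 677 − 301 = 376.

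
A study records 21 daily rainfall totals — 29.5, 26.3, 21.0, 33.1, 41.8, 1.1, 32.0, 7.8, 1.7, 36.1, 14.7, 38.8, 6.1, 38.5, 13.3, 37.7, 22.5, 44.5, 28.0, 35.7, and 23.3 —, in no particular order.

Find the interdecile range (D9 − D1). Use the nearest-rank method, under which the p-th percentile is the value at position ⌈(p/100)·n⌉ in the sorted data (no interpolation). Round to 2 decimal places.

32.70

Sorted: 1.1, 1.7, 6.1, 7.8, 13.3, 14.7, 21.0, 22.5, 23.3, 26.3, 28.0, 29.5, 32.0, 33.1, 35.7, 36.1, 37.7, 38.5, 38.8, 41.8, 44.5.
n = 21.
P10: rank ⌈10/100·21⌉ = 3 → 6.1.
P90: rank ⌈90/100·21⌉ = 19 → 38.8.
Difference: 38.8 − 6.1 = 32.7.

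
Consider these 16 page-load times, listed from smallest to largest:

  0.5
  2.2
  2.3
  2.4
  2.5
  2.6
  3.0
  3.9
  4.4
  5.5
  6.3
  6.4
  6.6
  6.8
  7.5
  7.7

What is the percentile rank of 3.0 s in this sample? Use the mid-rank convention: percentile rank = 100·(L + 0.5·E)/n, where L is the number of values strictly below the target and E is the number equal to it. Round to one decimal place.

40.6

Count below 3.0: L = 6; count equal: E = 1; n = 16.
Percentile rank = 100·(6 + 0.5·1)/16 = 100·6.5/16 = 40.62.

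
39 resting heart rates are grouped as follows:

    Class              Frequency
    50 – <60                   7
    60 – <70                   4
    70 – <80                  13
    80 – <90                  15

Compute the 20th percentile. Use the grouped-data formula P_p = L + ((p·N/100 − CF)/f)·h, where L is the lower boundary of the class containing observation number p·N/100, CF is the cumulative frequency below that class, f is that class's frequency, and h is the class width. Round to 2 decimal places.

N = 39; target position k = 20/100 · 39 = 7.8.
Cumulative frequencies: 7, 11, 24, 39.
Observation 7.8 falls in the class 60 – <70.
L = 60, CF = 7, f = 4, h = 10.
P20 = 60 + ((7.8 − 7)/4)·10 = 60 + 2 = 62.

62.00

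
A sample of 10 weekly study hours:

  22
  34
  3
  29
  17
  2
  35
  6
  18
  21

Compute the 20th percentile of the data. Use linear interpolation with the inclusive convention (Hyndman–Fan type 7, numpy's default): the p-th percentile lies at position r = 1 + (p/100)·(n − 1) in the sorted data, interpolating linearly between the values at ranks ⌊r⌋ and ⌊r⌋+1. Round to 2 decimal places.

Sorted: 2, 3, 6, 17, 18, 21, 22, 29, 34, 35.
n = 10.
r = 1 + (20/100)·(10 − 1) = 1 + 1.8 = 2.8.
Rank 2 is 3 and rank 3 is 6.
Interpolate: 3 + 0.8·(6 − 3) = 3 + 0.8·3 = 5.4.

5.40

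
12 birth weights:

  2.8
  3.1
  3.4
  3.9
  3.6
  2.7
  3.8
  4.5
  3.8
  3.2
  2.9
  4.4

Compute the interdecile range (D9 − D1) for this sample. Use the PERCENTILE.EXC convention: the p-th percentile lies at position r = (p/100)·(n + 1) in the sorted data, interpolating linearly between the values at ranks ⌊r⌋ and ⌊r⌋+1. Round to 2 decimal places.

1.74

Sorted: 2.7, 2.8, 2.9, 3.1, 3.2, 3.4, 3.6, 3.8, 3.8, 3.9, 4.4, 4.5.
n = 12.
P10: r = 1.3; ranks 1–2 are 2.7, 2.8; interpolating gives 2.73.
P90: r = 11.7; ranks 11–12 are 4.4, 4.5; interpolating gives 4.47.
Difference: 4.47 − 2.73 = 1.74.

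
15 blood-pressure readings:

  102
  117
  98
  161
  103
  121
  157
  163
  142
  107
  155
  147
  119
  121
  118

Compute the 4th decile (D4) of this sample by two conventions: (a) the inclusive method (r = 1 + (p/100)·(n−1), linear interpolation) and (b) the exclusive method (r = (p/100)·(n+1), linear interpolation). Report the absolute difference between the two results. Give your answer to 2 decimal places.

0.20

Sorted: 98, 102, 103, 107, 117, 118, 119, 121, 121, 142, 147, 155, 157, 161, 163.
n = 15.
(a) r = 6.6; between ranks 6 (118) and 7 (119): 118.6.
(b) r = 6.4; between ranks 6 (118) and 7 (119): 118.4.
|118.6 − 118.4| = 0.2.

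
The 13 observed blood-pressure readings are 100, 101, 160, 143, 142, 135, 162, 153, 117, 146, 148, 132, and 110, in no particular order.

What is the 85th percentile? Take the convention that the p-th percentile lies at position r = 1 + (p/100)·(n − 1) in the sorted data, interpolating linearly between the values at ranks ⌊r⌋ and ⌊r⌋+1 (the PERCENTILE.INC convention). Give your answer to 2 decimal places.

Sorted: 100, 101, 110, 117, 132, 135, 142, 143, 146, 148, 153, 160, 162.
n = 13.
r = 1 + (85/100)·(13 − 1) = 1 + 10.2 = 11.2.
Rank 11 is 153 and rank 12 is 160.
Interpolate: 153 + 0.2·(160 − 153) = 153 + 0.2·7 = 154.4.

154.40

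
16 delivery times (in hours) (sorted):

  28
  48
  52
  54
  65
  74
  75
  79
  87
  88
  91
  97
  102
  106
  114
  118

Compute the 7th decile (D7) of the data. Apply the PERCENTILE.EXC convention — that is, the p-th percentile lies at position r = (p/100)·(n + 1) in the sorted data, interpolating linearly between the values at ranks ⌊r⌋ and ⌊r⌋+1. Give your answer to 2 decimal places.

n = 16.
r = (70/100)·(16 + 1) = 11.9.
Rank 11 is 91 and rank 12 is 97.
Interpolate: 91 + 0.9·(97 − 91) = 91 + 0.9·6 = 96.4.

96.40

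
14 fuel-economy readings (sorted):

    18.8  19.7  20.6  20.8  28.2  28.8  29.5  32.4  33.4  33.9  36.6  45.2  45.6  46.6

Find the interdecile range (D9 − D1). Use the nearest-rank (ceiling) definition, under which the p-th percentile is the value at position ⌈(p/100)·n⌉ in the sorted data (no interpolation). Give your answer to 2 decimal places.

n = 14.
P10: rank ⌈10/100·14⌉ = 2 → 19.7.
P90: rank ⌈90/100·14⌉ = 13 → 45.6.
Difference: 45.6 − 19.7 = 25.9.

25.90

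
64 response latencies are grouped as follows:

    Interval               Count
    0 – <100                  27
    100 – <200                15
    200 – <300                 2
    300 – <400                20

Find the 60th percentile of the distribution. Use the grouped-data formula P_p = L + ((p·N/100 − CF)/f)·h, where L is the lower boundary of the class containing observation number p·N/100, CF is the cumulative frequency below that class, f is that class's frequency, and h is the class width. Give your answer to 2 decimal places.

N = 64; target position k = 60/100 · 64 = 38.4.
Cumulative frequencies: 27, 42, 44, 64.
Observation 38.4 falls in the class 100 – <200.
L = 100, CF = 27, f = 15, h = 100.
P60 = 100 + ((38.4 − 27)/15)·100 = 100 + 76 = 176.

176.00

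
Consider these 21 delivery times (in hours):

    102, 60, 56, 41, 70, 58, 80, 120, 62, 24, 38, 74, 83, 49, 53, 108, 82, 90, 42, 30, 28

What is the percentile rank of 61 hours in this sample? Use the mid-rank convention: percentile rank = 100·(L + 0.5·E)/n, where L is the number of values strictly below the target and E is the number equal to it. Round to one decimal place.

Sorted: 24, 28, 30, 38, 41, 42, 49, 53, 56, 58, 60, 62, 70, 74, 80, 82, 83, 90, 102, 108, 120.
Count below 61: L = 11; count equal: E = 0; n = 21.
Percentile rank = 100·(11 + 0.5·0)/21 = 100·11/21 = 52.38.

52.4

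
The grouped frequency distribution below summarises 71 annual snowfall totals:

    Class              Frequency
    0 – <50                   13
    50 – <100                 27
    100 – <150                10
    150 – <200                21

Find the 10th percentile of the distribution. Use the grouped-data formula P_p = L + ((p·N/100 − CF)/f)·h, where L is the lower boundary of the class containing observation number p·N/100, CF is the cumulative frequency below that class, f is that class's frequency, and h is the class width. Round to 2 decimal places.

N = 71; target position k = 10/100 · 71 = 7.1.
Cumulative frequencies: 13, 40, 50, 71.
Observation 7.1 falls in the class 0 – <50.
L = 0, CF = 0, f = 13, h = 50.
P10 = 0 + ((7.1 − 0)/13)·50 = 0 + 27.3077 = 27.3077.

27.31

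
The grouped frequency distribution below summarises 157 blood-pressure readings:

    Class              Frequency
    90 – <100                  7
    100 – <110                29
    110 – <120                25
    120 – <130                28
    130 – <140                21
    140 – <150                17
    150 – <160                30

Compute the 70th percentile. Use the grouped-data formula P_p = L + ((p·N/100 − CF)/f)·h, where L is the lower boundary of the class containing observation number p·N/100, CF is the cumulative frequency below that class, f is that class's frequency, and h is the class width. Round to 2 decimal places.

N = 157; target position k = 70/100 · 157 = 109.9.
Cumulative frequencies: 7, 36, 61, 89, 110, 127, 157.
Observation 109.9 falls in the class 130 – <140.
L = 130, CF = 89, f = 21, h = 10.
P70 = 130 + ((109.9 − 89)/21)·10 = 130 + 9.95238 = 139.952.

139.95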